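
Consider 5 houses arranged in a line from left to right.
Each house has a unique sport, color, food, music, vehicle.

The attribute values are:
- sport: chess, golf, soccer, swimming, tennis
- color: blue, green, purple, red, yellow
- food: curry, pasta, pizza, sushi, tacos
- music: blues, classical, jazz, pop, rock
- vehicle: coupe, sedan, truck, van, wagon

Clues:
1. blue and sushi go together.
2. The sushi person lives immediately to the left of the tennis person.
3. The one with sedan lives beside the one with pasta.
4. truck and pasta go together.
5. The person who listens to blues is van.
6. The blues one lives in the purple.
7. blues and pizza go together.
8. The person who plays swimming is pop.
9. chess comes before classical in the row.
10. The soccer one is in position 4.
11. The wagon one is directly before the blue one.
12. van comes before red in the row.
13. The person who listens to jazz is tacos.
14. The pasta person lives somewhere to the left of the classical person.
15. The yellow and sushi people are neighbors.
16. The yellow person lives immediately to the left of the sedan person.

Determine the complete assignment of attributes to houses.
Solution:

House | Sport | Color | Food | Music | Vehicle
----------------------------------------------
  1   | chess | yellow | tacos | jazz | wagon
  2   | swimming | blue | sushi | pop | sedan
  3   | tennis | green | pasta | rock | truck
  4   | soccer | purple | pizza | blues | van
  5   | golf | red | curry | classical | coupe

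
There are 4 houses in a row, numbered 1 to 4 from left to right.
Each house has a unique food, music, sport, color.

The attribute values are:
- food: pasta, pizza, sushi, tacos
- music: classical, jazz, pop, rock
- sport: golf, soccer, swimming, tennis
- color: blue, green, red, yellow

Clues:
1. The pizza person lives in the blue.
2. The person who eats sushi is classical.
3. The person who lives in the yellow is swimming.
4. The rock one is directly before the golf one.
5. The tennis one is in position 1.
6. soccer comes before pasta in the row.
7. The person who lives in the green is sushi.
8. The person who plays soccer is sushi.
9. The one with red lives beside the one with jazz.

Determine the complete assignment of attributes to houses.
Solution:

House | Food | Music | Sport | Color
------------------------------------
  1   | tacos | rock | tennis | red
  2   | pizza | jazz | golf | blue
  3   | sushi | classical | soccer | green
  4   | pasta | pop | swimming | yellow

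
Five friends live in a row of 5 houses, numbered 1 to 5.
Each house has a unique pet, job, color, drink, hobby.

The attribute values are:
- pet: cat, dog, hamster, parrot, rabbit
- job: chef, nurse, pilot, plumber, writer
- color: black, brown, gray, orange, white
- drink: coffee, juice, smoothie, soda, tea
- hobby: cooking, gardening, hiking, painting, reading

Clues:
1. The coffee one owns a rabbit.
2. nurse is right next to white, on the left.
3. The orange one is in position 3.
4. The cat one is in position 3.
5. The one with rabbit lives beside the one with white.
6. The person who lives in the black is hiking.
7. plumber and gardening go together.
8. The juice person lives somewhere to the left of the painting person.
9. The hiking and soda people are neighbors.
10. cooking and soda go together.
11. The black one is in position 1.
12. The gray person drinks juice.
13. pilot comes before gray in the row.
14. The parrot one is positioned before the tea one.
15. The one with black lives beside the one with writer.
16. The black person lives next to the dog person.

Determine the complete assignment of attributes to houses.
Solution:

House | Pet | Job | Color | Drink | Hobby
-----------------------------------------
  1   | rabbit | nurse | black | coffee | hiking
  2   | dog | writer | white | soda | cooking
  3   | cat | pilot | orange | smoothie | reading
  4   | parrot | plumber | gray | juice | gardening
  5   | hamster | chef | brown | tea | painting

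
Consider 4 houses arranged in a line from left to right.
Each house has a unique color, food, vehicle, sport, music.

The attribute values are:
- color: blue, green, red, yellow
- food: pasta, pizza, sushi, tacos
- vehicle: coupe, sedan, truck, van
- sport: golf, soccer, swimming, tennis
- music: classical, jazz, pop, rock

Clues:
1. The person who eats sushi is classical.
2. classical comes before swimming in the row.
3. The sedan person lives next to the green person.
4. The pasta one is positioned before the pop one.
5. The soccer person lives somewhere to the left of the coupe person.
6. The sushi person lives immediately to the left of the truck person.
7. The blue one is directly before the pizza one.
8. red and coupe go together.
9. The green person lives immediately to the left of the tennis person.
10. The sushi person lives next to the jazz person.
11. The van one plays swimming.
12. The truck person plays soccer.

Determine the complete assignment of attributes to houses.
Solution:

House | Color | Food | Vehicle | Sport | Music
----------------------------------------------
  1   | blue | sushi | sedan | golf | classical
  2   | green | pizza | truck | soccer | jazz
  3   | red | pasta | coupe | tennis | rock
  4   | yellow | tacos | van | swimming | pop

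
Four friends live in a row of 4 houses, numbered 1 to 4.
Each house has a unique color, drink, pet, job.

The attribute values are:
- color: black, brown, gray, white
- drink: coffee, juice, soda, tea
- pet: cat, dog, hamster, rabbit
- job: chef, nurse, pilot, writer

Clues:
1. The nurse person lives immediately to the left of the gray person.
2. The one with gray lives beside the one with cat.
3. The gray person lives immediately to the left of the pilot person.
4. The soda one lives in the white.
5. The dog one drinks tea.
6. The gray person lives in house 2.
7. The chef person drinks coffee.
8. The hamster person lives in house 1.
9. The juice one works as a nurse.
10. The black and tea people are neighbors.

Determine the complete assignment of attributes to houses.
Solution:

House | Color | Drink | Pet | Job
---------------------------------
  1   | black | juice | hamster | nurse
  2   | gray | tea | dog | writer
  3   | white | soda | cat | pilot
  4   | brown | coffee | rabbit | chef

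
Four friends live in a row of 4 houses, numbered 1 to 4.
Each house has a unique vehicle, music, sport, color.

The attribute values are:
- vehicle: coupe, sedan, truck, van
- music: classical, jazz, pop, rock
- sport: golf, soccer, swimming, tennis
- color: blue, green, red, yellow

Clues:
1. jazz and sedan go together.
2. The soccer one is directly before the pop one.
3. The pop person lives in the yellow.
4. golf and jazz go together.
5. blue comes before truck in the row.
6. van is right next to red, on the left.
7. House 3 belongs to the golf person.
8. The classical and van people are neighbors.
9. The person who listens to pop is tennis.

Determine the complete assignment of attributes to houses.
Solution:

House | Vehicle | Music | Sport | Color
---------------------------------------
  1   | coupe | classical | soccer | blue
  2   | van | pop | tennis | yellow
  3   | sedan | jazz | golf | red
  4   | truck | rock | swimming | green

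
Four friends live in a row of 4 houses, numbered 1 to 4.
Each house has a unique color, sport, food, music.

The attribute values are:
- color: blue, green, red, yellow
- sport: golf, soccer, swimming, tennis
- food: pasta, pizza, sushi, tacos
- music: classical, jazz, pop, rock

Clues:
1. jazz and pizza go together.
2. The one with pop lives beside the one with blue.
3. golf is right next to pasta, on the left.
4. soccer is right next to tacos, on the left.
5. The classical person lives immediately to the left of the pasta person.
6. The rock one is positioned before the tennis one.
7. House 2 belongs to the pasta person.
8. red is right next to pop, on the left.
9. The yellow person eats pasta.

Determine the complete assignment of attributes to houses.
Solution:

House | Color | Sport | Food | Music
------------------------------------
  1   | red | golf | sushi | classical
  2   | yellow | soccer | pasta | pop
  3   | blue | swimming | tacos | rock
  4   | green | tennis | pizza | jazz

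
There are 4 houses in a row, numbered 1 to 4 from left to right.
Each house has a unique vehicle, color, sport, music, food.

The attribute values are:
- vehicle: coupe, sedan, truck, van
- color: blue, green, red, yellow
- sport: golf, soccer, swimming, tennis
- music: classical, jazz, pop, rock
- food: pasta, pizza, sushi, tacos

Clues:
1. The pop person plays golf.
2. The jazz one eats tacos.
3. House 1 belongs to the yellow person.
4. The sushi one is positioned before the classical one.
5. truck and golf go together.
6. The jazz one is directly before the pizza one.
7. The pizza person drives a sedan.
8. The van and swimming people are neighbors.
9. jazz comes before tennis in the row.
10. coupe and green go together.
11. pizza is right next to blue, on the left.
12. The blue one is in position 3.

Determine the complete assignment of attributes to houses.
Solution:

House | Vehicle | Color | Sport | Music | Food
----------------------------------------------
  1   | van | yellow | soccer | jazz | tacos
  2   | sedan | red | swimming | rock | pizza
  3   | truck | blue | golf | pop | sushi
  4   | coupe | green | tennis | classical | pasta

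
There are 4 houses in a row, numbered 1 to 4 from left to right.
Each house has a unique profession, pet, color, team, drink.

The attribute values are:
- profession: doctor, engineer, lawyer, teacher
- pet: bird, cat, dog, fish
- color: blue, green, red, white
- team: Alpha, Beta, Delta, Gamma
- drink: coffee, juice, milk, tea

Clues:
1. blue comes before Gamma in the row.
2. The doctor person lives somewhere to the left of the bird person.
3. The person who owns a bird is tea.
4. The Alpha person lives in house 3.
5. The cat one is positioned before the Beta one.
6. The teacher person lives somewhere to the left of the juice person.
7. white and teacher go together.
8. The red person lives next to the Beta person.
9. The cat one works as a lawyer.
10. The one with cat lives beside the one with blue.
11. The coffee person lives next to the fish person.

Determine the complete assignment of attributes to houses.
Solution:

House | Profession | Pet | Color | Team | Drink
-----------------------------------------------
  1   | lawyer | cat | red | Delta | coffee
  2   | doctor | fish | blue | Beta | milk
  3   | teacher | bird | white | Alpha | tea
  4   | engineer | dog | green | Gamma | juice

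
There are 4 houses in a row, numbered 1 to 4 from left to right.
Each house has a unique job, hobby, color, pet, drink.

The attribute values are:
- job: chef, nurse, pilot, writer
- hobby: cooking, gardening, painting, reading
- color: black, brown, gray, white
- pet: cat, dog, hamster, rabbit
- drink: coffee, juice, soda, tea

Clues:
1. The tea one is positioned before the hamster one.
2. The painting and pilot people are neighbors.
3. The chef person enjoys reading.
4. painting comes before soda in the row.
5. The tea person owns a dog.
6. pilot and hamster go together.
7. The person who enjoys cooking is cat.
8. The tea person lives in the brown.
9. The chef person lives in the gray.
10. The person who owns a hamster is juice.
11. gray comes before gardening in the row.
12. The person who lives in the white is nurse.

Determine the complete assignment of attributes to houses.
Solution:

House | Job | Hobby | Color | Pet | Drink
-----------------------------------------
  1   | chef | reading | gray | rabbit | coffee
  2   | writer | painting | brown | dog | tea
  3   | pilot | gardening | black | hamster | juice
  4   | nurse | cooking | white | cat | soda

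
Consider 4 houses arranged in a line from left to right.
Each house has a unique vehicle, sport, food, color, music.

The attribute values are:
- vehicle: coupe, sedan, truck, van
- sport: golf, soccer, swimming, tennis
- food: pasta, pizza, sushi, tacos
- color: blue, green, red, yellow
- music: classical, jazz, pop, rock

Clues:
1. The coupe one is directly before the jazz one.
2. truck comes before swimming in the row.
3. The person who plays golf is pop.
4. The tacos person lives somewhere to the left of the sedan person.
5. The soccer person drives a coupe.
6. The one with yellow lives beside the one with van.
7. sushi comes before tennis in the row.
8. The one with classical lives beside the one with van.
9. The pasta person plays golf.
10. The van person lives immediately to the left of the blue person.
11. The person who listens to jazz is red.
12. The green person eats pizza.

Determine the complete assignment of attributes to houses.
Solution:

House | Vehicle | Sport | Food | Color | Music
----------------------------------------------
  1   | coupe | soccer | sushi | yellow | classical
  2   | van | tennis | tacos | red | jazz
  3   | truck | golf | pasta | blue | pop
  4   | sedan | swimming | pizza | green | rock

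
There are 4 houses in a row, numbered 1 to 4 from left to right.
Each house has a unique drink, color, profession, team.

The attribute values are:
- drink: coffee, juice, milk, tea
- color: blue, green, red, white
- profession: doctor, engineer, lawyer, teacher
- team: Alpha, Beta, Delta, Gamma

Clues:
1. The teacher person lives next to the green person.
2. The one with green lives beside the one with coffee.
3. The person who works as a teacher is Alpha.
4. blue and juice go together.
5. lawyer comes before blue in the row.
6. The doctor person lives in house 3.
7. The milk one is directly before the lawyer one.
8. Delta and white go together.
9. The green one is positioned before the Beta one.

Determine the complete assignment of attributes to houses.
Solution:

House | Drink | Color | Profession | Team
-----------------------------------------
  1   | milk | red | teacher | Alpha
  2   | tea | green | lawyer | Gamma
  3   | coffee | white | doctor | Delta
  4   | juice | blue | engineer | Beta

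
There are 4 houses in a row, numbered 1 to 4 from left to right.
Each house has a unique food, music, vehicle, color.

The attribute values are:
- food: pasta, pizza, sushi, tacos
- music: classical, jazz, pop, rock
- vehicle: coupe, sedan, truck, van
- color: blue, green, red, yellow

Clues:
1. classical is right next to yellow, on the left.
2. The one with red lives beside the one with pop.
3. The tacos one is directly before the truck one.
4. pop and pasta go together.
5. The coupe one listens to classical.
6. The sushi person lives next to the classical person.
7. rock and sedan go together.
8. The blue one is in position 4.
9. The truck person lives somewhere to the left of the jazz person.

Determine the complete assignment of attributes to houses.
Solution:

House | Food | Music | Vehicle | Color
--------------------------------------
  1   | sushi | rock | sedan | green
  2   | tacos | classical | coupe | red
  3   | pasta | pop | truck | yellow
  4   | pizza | jazz | van | blue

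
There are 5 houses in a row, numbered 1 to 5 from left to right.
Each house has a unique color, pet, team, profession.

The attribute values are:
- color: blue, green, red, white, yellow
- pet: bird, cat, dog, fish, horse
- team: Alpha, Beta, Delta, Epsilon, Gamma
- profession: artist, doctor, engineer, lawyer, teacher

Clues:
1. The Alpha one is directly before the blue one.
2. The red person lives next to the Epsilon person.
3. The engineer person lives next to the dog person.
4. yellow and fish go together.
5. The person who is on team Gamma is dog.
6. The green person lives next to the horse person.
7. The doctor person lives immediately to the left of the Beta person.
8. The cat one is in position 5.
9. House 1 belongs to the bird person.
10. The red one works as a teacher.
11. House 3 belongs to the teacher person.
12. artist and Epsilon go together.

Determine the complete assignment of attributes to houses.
Solution:

House | Color | Pet | Team | Profession
---------------------------------------
  1   | green | bird | Alpha | doctor
  2   | blue | horse | Beta | engineer
  3   | red | dog | Gamma | teacher
  4   | yellow | fish | Epsilon | artist
  5   | white | cat | Delta | lawyer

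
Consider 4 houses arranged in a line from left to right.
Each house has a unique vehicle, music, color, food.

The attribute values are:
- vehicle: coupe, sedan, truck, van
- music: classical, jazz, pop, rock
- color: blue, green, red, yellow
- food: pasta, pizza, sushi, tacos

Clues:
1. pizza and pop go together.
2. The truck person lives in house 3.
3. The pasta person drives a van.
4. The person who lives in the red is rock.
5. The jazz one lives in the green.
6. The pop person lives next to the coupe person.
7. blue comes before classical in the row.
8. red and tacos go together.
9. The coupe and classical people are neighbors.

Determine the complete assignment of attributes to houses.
Solution:

House | Vehicle | Music | Color | Food
--------------------------------------
  1   | sedan | pop | blue | pizza
  2   | coupe | rock | red | tacos
  3   | truck | classical | yellow | sushi
  4   | van | jazz | green | pasta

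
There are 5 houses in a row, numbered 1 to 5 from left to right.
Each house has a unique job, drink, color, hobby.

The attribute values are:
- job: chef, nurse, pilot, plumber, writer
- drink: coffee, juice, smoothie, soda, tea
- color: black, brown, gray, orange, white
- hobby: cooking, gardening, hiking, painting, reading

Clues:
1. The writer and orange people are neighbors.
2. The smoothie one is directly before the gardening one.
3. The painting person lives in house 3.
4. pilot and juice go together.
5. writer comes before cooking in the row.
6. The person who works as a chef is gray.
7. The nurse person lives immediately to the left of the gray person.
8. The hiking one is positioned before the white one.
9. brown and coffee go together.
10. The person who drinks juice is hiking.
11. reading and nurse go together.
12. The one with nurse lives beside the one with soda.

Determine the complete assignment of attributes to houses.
Solution:

House | Job | Drink | Color | Hobby
-----------------------------------
  1   | nurse | smoothie | black | reading
  2   | chef | soda | gray | gardening
  3   | writer | coffee | brown | painting
  4   | pilot | juice | orange | hiking
  5   | plumber | tea | white | cooking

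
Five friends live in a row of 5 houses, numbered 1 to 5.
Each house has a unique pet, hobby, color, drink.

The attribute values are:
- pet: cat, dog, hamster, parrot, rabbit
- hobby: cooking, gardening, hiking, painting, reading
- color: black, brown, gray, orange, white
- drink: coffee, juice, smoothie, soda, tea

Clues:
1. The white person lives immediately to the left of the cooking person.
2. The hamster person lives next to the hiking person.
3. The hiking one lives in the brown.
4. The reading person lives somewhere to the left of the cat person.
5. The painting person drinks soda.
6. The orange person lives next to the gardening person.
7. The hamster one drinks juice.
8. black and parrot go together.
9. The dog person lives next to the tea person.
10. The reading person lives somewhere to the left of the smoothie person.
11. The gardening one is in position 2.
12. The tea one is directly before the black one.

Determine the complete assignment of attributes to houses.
Solution:

House | Pet | Hobby | Color | Drink
-----------------------------------
  1   | dog | painting | orange | soda
  2   | rabbit | gardening | white | tea
  3   | parrot | cooking | black | coffee
  4   | hamster | reading | gray | juice
  5   | cat | hiking | brown | smoothie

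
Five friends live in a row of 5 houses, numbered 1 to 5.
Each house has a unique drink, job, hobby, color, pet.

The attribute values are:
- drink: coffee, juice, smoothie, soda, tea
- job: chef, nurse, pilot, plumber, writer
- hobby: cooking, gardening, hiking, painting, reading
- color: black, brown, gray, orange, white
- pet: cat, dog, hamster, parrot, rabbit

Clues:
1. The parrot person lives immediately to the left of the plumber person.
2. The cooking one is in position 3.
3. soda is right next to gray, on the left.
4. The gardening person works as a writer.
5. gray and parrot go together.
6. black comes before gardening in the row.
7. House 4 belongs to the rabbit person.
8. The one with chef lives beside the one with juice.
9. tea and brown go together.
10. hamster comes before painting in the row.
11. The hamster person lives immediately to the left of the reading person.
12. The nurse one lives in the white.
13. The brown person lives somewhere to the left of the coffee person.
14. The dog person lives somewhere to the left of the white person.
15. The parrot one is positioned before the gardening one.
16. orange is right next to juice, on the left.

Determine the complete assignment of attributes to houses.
Solution:

House | Drink | Job | Hobby | Color | Pet
-----------------------------------------
  1   | soda | chef | hiking | orange | hamster
  2   | juice | pilot | reading | gray | parrot
  3   | smoothie | plumber | cooking | black | dog
  4   | tea | writer | gardening | brown | rabbit
  5   | coffee | nurse | painting | white | cat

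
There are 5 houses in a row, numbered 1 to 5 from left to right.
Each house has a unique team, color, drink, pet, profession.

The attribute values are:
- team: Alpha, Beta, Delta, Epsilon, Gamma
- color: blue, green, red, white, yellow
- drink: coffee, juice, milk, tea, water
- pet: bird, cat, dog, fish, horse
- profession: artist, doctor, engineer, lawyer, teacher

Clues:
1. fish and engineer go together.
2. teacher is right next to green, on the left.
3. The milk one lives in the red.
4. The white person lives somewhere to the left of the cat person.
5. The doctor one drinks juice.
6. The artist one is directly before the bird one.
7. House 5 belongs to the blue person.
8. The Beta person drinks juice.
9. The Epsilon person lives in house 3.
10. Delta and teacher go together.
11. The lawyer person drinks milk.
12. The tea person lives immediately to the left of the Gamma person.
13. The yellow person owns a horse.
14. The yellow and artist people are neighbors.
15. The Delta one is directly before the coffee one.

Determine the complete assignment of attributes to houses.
Solution:

House | Team | Color | Drink | Pet | Profession
-----------------------------------------------
  1   | Delta | yellow | tea | horse | teacher
  2   | Gamma | green | coffee | dog | artist
  3   | Epsilon | red | milk | bird | lawyer
  4   | Alpha | white | water | fish | engineer
  5   | Beta | blue | juice | cat | doctor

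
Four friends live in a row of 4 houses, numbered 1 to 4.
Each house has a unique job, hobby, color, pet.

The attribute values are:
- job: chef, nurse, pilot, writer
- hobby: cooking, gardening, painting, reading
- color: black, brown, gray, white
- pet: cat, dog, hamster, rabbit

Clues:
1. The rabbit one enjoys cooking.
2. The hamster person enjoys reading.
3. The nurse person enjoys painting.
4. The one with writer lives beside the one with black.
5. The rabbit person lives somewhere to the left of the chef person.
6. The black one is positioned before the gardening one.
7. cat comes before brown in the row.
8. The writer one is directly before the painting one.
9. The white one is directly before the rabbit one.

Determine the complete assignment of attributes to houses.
Solution:

House | Job | Hobby | Color | Pet
---------------------------------
  1   | pilot | reading | white | hamster
  2   | writer | cooking | gray | rabbit
  3   | nurse | painting | black | cat
  4   | chef | gardening | brown | dog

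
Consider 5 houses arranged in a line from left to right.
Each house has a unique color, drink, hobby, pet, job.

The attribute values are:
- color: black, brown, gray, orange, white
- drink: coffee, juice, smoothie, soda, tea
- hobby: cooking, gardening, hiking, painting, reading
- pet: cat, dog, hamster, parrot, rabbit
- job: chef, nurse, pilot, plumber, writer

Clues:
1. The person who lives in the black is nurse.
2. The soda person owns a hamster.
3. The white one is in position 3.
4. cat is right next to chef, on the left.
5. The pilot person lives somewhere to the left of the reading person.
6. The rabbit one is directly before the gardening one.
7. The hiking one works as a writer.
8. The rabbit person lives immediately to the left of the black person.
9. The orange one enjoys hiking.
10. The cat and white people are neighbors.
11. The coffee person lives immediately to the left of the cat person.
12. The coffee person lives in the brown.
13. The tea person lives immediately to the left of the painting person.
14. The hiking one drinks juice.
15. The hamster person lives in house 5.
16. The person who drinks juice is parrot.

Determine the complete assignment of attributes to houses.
Solution:

House | Color | Drink | Hobby | Pet | Job
-----------------------------------------
  1   | brown | coffee | cooking | rabbit | pilot
  2   | black | tea | gardening | cat | nurse
  3   | white | smoothie | painting | dog | chef
  4   | orange | juice | hiking | parrot | writer
  5   | gray | soda | reading | hamster | plumber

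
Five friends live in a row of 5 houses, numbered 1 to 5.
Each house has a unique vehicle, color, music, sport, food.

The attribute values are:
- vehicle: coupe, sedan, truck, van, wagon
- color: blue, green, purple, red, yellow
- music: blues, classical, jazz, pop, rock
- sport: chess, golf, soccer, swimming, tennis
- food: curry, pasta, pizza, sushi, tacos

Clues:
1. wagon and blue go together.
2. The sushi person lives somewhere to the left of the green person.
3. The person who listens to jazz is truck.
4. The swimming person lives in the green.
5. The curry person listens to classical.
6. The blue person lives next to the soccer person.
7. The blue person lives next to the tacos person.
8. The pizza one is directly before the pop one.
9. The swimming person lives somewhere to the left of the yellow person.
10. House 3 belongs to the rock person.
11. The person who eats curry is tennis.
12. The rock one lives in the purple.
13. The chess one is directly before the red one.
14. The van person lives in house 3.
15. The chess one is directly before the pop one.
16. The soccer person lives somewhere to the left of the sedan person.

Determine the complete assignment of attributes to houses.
Solution:

House | Vehicle | Color | Music | Sport | Food
----------------------------------------------
  1   | wagon | blue | blues | chess | pizza
  2   | coupe | red | pop | soccer | tacos
  3   | van | purple | rock | golf | sushi
  4   | truck | green | jazz | swimming | pasta
  5   | sedan | yellow | classical | tennis | curry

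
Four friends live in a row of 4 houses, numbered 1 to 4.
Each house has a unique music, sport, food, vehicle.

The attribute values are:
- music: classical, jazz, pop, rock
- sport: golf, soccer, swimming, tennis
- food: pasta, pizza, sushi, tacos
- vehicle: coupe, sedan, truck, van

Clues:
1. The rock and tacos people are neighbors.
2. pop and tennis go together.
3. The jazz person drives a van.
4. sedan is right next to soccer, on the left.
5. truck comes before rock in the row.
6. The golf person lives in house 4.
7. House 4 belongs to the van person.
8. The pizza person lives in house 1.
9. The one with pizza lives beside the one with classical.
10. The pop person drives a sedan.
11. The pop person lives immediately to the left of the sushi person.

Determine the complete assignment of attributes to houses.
Solution:

House | Music | Sport | Food | Vehicle
--------------------------------------
  1   | pop | tennis | pizza | sedan
  2   | classical | soccer | sushi | truck
  3   | rock | swimming | pasta | coupe
  4   | jazz | golf | tacos | van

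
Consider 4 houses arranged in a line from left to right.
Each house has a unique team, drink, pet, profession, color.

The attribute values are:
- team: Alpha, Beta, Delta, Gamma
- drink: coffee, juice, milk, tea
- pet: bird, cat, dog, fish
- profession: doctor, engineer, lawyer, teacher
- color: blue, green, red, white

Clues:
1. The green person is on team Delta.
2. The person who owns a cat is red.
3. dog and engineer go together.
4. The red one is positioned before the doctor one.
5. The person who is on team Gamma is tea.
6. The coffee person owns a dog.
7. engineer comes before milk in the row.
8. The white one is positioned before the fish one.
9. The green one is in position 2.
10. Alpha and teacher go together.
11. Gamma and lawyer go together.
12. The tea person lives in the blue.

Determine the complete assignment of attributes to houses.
Solution:

House | Team | Drink | Pet | Profession | Color
-----------------------------------------------
  1   | Alpha | juice | cat | teacher | red
  2   | Delta | coffee | dog | engineer | green
  3   | Beta | milk | bird | doctor | white
  4   | Gamma | tea | fish | lawyer | blue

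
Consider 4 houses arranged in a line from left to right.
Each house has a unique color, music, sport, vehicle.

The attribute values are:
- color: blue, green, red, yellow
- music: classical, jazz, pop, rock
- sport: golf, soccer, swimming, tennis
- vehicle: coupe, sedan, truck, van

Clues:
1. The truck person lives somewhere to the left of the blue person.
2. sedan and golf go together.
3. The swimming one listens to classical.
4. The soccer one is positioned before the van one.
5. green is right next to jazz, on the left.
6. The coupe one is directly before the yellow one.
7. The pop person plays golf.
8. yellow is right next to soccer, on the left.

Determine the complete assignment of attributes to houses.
Solution:

House | Color | Music | Sport | Vehicle
---------------------------------------
  1   | red | classical | swimming | coupe
  2   | yellow | pop | golf | sedan
  3   | green | rock | soccer | truck
  4   | blue | jazz | tennis | van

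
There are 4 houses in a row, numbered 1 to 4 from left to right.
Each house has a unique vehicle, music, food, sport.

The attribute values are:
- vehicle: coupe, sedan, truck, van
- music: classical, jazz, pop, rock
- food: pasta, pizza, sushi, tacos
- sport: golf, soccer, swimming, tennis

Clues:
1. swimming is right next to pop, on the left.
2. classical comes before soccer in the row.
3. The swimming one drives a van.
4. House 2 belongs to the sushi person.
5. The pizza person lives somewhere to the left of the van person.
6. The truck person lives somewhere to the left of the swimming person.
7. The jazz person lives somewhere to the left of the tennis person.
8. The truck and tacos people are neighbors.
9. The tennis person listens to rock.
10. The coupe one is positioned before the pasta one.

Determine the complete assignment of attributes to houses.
Solution:

House | Vehicle | Music | Food | Sport
--------------------------------------
  1   | coupe | jazz | pizza | golf
  2   | truck | rock | sushi | tennis
  3   | van | classical | tacos | swimming
  4   | sedan | pop | pasta | soccer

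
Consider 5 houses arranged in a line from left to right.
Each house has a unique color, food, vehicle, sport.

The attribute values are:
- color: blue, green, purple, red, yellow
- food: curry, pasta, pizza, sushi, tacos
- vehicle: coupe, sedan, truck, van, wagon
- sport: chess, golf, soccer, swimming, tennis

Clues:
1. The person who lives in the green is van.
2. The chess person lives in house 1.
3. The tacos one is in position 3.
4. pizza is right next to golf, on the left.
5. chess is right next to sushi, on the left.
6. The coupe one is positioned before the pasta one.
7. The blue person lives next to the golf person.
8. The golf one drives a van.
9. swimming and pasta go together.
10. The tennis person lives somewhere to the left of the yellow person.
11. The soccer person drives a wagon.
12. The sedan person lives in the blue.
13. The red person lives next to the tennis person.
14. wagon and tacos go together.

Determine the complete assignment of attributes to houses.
Solution:

House | Color | Food | Vehicle | Sport
--------------------------------------
  1   | blue | pizza | sedan | chess
  2   | green | sushi | van | golf
  3   | red | tacos | wagon | soccer
  4   | purple | curry | coupe | tennis
  5   | yellow | pasta | truck | swimming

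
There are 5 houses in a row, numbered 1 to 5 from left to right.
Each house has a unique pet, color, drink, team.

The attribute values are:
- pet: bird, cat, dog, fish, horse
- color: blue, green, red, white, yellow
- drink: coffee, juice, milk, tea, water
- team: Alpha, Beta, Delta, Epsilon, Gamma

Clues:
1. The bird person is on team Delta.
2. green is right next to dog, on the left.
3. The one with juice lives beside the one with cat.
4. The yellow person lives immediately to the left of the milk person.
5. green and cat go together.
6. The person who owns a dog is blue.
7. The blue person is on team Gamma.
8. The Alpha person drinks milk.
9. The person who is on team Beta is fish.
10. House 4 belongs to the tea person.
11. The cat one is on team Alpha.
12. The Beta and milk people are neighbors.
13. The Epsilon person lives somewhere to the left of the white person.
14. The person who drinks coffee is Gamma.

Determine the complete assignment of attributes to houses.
Solution:

House | Pet | Color | Drink | Team
----------------------------------
  1   | fish | yellow | juice | Beta
  2   | cat | green | milk | Alpha
  3   | dog | blue | coffee | Gamma
  4   | horse | red | tea | Epsilon
  5   | bird | white | water | Delta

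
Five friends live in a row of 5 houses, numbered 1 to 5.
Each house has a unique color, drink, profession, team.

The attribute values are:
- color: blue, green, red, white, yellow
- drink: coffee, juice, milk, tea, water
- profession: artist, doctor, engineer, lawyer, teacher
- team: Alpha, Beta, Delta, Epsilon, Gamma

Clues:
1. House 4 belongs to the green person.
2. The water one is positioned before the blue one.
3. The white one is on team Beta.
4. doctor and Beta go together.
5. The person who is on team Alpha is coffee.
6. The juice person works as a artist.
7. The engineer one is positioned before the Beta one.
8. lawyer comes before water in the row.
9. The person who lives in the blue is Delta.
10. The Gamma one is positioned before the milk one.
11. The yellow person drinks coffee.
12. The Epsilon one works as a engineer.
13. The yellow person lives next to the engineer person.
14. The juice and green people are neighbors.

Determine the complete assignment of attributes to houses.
Solution:

House | Color | Drink | Profession | Team
-----------------------------------------
  1   | yellow | coffee | lawyer | Alpha
  2   | red | water | engineer | Epsilon
  3   | blue | juice | artist | Delta
  4   | green | tea | teacher | Gamma
  5   | white | milk | doctor | Beta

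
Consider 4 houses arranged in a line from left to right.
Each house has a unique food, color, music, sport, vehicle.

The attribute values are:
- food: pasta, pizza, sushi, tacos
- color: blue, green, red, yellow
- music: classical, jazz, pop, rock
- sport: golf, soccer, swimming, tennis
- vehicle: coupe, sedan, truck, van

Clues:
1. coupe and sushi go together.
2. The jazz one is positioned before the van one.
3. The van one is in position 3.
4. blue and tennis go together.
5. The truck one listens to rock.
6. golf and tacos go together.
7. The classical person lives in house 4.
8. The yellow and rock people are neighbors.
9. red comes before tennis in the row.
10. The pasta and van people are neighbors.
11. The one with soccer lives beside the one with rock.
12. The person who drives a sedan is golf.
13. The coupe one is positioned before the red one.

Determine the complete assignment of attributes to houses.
Solution:

House | Food | Color | Music | Sport | Vehicle
----------------------------------------------
  1   | sushi | yellow | jazz | soccer | coupe
  2   | pasta | red | rock | swimming | truck
  3   | pizza | blue | pop | tennis | van
  4   | tacos | green | classical | golf | sedan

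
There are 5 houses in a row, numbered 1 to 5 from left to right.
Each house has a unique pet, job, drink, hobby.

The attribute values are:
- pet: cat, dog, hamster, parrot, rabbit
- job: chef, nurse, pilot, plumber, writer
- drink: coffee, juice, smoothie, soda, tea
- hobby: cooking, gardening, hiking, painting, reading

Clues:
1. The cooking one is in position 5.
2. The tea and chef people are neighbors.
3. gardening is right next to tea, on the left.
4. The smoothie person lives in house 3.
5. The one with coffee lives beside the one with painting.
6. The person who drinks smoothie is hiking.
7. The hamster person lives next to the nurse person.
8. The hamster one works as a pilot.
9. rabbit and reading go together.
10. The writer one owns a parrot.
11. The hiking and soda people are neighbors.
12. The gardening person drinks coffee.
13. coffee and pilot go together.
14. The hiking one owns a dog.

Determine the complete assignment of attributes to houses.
Solution:

House | Pet | Job | Drink | Hobby
---------------------------------
  1   | hamster | pilot | coffee | gardening
  2   | cat | nurse | tea | painting
  3   | dog | chef | smoothie | hiking
  4   | rabbit | plumber | soda | reading
  5   | parrot | writer | juice | cooking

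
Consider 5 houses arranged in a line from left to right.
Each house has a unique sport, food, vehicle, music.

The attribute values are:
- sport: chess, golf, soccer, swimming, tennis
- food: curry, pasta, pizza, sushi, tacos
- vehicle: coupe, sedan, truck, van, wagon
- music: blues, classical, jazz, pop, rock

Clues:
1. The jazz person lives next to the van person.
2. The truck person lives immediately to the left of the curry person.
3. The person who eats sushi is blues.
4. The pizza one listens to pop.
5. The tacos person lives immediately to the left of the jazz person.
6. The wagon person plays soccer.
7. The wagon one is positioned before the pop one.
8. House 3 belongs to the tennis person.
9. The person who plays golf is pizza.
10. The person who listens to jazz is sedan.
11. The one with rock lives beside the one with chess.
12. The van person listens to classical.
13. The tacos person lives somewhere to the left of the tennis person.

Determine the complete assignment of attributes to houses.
Solution:

House | Sport | Food | Vehicle | Music
--------------------------------------
  1   | swimming | tacos | truck | rock
  2   | chess | curry | sedan | jazz
  3   | tennis | pasta | van | classical
  4   | soccer | sushi | wagon | blues
  5   | golf | pizza | coupe | pop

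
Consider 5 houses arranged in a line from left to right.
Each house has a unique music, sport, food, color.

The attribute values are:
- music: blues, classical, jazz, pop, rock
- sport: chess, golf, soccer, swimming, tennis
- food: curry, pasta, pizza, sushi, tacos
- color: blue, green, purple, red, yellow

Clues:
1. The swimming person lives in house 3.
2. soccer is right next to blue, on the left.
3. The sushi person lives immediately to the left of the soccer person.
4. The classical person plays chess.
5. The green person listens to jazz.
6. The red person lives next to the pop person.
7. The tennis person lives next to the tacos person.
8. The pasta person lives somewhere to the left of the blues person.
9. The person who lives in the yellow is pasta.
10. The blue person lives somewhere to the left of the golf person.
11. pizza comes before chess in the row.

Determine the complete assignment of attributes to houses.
Solution:

House | Music | Sport | Food | Color
------------------------------------
  1   | jazz | tennis | sushi | green
  2   | rock | soccer | tacos | red
  3   | pop | swimming | pizza | blue
  4   | classical | chess | pasta | yellow
  5   | blues | golf | curry | purple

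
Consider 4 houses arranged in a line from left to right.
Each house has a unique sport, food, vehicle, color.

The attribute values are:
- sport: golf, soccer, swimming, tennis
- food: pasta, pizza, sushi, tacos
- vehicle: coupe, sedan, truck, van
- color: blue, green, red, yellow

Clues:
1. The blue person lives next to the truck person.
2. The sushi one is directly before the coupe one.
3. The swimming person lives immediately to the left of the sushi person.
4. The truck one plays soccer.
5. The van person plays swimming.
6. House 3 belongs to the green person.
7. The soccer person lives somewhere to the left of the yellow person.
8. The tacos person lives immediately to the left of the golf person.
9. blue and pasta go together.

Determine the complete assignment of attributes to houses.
Solution:

House | Sport | Food | Vehicle | Color
--------------------------------------
  1   | swimming | pasta | van | blue
  2   | soccer | sushi | truck | red
  3   | tennis | tacos | coupe | green
  4   | golf | pizza | sedan | yellow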